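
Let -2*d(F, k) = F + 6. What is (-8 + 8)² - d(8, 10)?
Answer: 7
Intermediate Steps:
d(F, k) = -3 - F/2 (d(F, k) = -(F + 6)/2 = -(6 + F)/2 = -3 - F/2)
(-8 + 8)² - d(8, 10) = (-8 + 8)² - (-3 - ½*8) = 0² - (-3 - 4) = 0 - 1*(-7) = 0 + 7 = 7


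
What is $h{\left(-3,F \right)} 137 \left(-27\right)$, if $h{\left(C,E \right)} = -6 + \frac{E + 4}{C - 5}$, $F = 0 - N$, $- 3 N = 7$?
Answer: $\frac{200979}{8} \approx 25122.0$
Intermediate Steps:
$N = - \frac{7}{3}$ ($N = \left(- \frac{1}{3}\right) 7 = - \frac{7}{3} \approx -2.3333$)
$F = \frac{7}{3}$ ($F = 0 - - \frac{7}{3} = 0 + \frac{7}{3} = \frac{7}{3} \approx 2.3333$)
$h{\left(C,E \right)} = -6 + \frac{4 + E}{-5 + C}$
$h{\left(-3,F \right)} 137 \left(-27\right) = \frac{34 + \frac{7}{3} - -18}{-5 - 3} \cdot 137 \left(-27\right) = \frac{34 + \frac{7}{3} + 18}{-8} \cdot 137 \left(-27\right) = \left(- \frac{1}{8}\right) \frac{163}{3} \cdot 137 \left(-27\right) = \left(- \frac{163}{24}\right) 137 \left(-27\right) = \left(- \frac{22331}{24}\right) \left(-27\right) = \frac{200979}{8}$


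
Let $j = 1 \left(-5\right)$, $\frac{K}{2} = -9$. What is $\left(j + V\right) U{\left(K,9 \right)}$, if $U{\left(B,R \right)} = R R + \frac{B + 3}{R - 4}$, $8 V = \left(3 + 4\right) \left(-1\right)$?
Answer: $- \frac{1833}{4} \approx -458.25$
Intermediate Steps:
$V = - \frac{7}{8}$ ($V = \frac{\left(3 + 4\right) \left(-1\right)}{8} = \frac{7 \left(-1\right)}{8} = \frac{1}{8} \left(-7\right) = - \frac{7}{8} \approx -0.875$)
$K = -18$ ($K = 2 \left(-9\right) = -18$)
$U{\left(B,R \right)} = R^{2} + \frac{3 + B}{-4 + R}$
$j = -5$
$\left(j + V\right) U{\left(K,9 \right)} = \left(-5 - \frac{7}{8}\right) \frac{3 - 18 + 9^{3} - 4 \cdot 9^{2}}{-4 + 9} = - \frac{47 \frac{3 - 18 + 729 - 324}{5}}{8} = - \frac{47 \cdot \frac{1}{5} \cdot 390}{8} = \left(- \frac{47}{8}\right) 78 = - \frac{1833}{4}$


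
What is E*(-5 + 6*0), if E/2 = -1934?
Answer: 19340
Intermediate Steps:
E = -3868 (E = 2*(-1934) = -3868)
E*(-5 + 6*0) = -3868*(-5 + 6*0) = -3868*(-5 + 0) = -3868*(-5) = 19340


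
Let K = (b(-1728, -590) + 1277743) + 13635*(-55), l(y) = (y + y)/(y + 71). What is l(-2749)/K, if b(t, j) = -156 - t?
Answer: 2749/708853210 ≈ 3.8781e-6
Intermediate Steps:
l(y) = 2*y/(71 + y) (l(y) = (2*y)/(71 + y) = 2*y/(71 + y))
K = 529390 (K = ((-156 - 1*(-1728)) + 1277743) + 13635*(-55) = ((-156 + 1728) + 1277743) - 749925 = (1572 + 1277743) - 749925 = 1279315 - 749925 = 529390)
l(-2749)/K = (2*(-2749)/(71 - 2749))/529390 = (2*(-2749)/(-2678))*(1/529390) = (2*(-2749)*(-1/2678))*(1/529390) = (2749/1339)*(1/529390) = 2749/708853210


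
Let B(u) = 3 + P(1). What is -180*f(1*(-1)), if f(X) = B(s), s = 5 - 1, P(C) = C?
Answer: -720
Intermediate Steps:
s = 4
B(u) = 4 (B(u) = 3 + 1 = 4)
f(X) = 4
-180*f(1*(-1)) = -180*4 = -720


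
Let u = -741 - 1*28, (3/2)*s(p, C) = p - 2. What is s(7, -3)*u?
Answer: -7690/3 ≈ -2563.3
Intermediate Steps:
s(p, C) = -4/3 + 2*p/3 (s(p, C) = 2*(p - 2)/3 = 2*(-2 + p)/3 = -4/3 + 2*p/3)
u = -769 (u = -741 - 28 = -769)
s(7, -3)*u = (-4/3 + (⅔)*7)*(-769) = (-4/3 + 14/3)*(-769) = (10/3)*(-769) = -7690/3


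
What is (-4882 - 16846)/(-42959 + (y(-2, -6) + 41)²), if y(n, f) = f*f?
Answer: 1552/2645 ≈ 0.58677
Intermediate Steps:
y(n, f) = f²
(-4882 - 16846)/(-42959 + (y(-2, -6) + 41)²) = (-4882 - 16846)/(-42959 + ((-6)² + 41)²) = -21728/(-42959 + (36 + 41)²) = -21728/(-42959 + 77²) = -21728/(-42959 + 5929) = -21728/(-37030) = -21728*(-1/37030) = 1552/2645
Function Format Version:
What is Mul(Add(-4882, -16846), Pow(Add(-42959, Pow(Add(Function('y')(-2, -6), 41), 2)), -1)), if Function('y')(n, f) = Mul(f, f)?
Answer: Rational(1552, 2645) ≈ 0.58677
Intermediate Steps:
Function('y')(n, f) = Pow(f, 2)
Mul(Add(-4882, -16846), Pow(Add(-42959, Pow(Add(Function('y')(-2, -6), 41), 2)), -1)) = Mul(Add(-4882, -16846), Pow(Add(-42959, Pow(Add(Pow(-6, 2), 41), 2)), -1)) = Mul(-21728, Pow(Add(-42959, Pow(Add(36, 41), 2)), -1)) = Mul(-21728, Pow(Add(-42959, Pow(77, 2)), -1)) = Mul(-21728, Pow(Add(-42959, 5929), -1)) = Mul(-21728, Pow(-37030, -1)) = Mul(-21728, Rational(-1, 37030)) = Rational(1552, 2645)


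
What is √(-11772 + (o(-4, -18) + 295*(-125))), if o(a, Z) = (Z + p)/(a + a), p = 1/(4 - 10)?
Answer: I*√7004841/12 ≈ 220.56*I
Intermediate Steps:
p = -⅙ (p = 1/(-6) = -⅙ ≈ -0.16667)
o(a, Z) = (-⅙ + Z)/(2*a) (o(a, Z) = (Z - ⅙)/(a + a) = (-⅙ + Z)/((2*a)) = (-⅙ + Z)*(1/(2*a)) = (-⅙ + Z)/(2*a))
√(-11772 + (o(-4, -18) + 295*(-125))) = √(-11772 + ((1/12)*(-1 + 6*(-18))/(-4) + 295*(-125))) = √(-11772 + ((1/12)*(-¼)*(-1 - 108) - 36875)) = √(-11772 + ((1/12)*(-¼)*(-109) - 36875)) = √(-11772 + (109/48 - 36875)) = √(-11772 - 1769891/48) = √(-2334947/48) = I*√7004841/12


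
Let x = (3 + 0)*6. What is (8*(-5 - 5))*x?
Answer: -1440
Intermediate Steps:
x = 18 (x = 3*6 = 18)
(8*(-5 - 5))*x = (8*(-5 - 5))*18 = (8*(-10))*18 = -80*18 = -1440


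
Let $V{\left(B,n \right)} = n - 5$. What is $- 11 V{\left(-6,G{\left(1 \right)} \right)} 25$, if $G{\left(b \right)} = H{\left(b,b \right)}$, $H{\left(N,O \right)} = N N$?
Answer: $1100$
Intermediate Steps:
$H{\left(N,O \right)} = N^{2}$
$G{\left(b \right)} = b^{2}$
$V{\left(B,n \right)} = -5 + n$ ($V{\left(B,n \right)} = n - 5 = -5 + n$)
$- 11 V{\left(-6,G{\left(1 \right)} \right)} 25 = - 11 \left(-5 + 1^{2}\right) 25 = - 11 \left(-5 + 1\right) 25 = \left(-11\right) \left(-4\right) 25 = 44 \cdot 25 = 1100$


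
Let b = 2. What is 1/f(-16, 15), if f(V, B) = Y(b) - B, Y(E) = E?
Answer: -1/13 ≈ -0.076923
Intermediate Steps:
f(V, B) = 2 - B
1/f(-16, 15) = 1/(2 - 1*15) = 1/(2 - 15) = 1/(-13) = -1/13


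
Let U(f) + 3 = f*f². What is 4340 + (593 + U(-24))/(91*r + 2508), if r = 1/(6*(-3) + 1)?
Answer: 184420322/42545 ≈ 4334.7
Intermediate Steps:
r = -1/17 (r = 1/(-18 + 1) = 1/(-17) = -1/17 ≈ -0.058824)
U(f) = -3 + f³ (U(f) = -3 + f*f² = -3 + f³)
4340 + (593 + U(-24))/(91*r + 2508) = 4340 + (593 + (-3 + (-24)³))/(91*(-1/17) + 2508) = 4340 + (593 + (-3 - 13824))/(-91/17 + 2508) = 4340 + (593 - 13827)/(42545/17) = 4340 - 13234*17/42545 = 4340 - 224978/42545 = 184420322/42545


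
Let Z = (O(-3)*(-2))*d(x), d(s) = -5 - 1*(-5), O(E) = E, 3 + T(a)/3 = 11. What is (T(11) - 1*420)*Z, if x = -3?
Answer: 0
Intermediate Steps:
T(a) = 24 (T(a) = -9 + 3*11 = -9 + 33 = 24)
d(s) = 0 (d(s) = -5 + 5 = 0)
Z = 0 (Z = -3*(-2)*0 = 6*0 = 0)
(T(11) - 1*420)*Z = (24 - 1*420)*0 = (24 - 420)*0 = -396*0 = 0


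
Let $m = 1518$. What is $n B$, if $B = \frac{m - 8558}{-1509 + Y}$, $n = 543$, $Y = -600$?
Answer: $\frac{1274240}{703} \approx 1812.6$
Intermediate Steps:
$B = \frac{7040}{2109}$ ($B = \frac{1518 - 8558}{-1509 - 600} = - \frac{7040}{-2109} = \left(-7040\right) \left(- \frac{1}{2109}\right) = \frac{7040}{2109} \approx 3.3381$)
$n B = 543 \cdot \frac{7040}{2109} = \frac{1274240}{703}$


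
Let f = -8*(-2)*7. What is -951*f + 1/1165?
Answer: -124086479/1165 ≈ -1.0651e+5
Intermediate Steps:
f = 112 (f = 16*7 = 112)
-951*f + 1/1165 = -951*112 + 1/1165 = -106512 + 1/1165 = -124086479/1165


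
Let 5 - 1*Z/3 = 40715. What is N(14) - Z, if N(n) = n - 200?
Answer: 121944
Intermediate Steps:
Z = -122130 (Z = 15 - 3*40715 = 15 - 122145 = -122130)
N(n) = -200 + n
N(14) - Z = (-200 + 14) - 1*(-122130) = -186 + 122130 = 121944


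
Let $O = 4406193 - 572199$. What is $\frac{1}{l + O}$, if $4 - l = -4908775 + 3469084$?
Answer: $\frac{1}{5273689} \approx 1.8962 \cdot 10^{-7}$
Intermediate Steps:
$l = 1439695$ ($l = 4 - \left(-4908775 + 3469084\right) = 4 - -1439691 = 4 + 1439691 = 1439695$)
$O = 3833994$
$\frac{1}{l + O} = \frac{1}{1439695 + 3833994} = \frac{1}{5273689}$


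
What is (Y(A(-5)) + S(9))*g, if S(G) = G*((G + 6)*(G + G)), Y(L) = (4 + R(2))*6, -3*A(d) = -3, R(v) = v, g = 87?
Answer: 214542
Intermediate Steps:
A(d) = 1 (A(d) = -1/3*(-3) = 1)
Y(L) = 36 (Y(L) = (4 + 2)*6 = 6*6 = 36)
S(G) = 2*G**2*(6 + G) (S(G) = G*((6 + G)*(2*G)) = G*(2*G*(6 + G)) = 2*G**2*(6 + G))
(Y(A(-5)) + S(9))*g = (36 + 2*9**2*(6 + 9))*87 = (36 + 2*81*15)*87 = (36 + 2430)*87 = 2466*87 = 214542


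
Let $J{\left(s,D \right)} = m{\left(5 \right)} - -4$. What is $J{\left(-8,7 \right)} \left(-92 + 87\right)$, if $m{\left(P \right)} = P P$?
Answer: $-145$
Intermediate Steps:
$m{\left(P \right)} = P^{2}$
$J{\left(s,D \right)} = 29$ ($J{\left(s,D \right)} = 5^{2} - -4 = 25 + 4 = 29$)
$J{\left(-8,7 \right)} \left(-92 + 87\right) = 29 \left(-92 + 87\right) = 29 \left(-5\right) = -145$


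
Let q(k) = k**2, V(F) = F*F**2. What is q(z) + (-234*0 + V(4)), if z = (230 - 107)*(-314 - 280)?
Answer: 5338055908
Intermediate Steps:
z = -73062 (z = 123*(-594) = -73062)
V(F) = F**3
q(z) + (-234*0 + V(4)) = (-73062)**2 + (-234*0 + 4**3) = 5338055844 + (-18*0 + 64) = 5338055844 + (0 + 64) = 5338055844 + 64 = 5338055908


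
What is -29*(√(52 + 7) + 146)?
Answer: -4234 - 29*√59 ≈ -4456.8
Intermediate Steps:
-29*(√(52 + 7) + 146) = -29*(√59 + 146) = -29*(146 + √59) = -4234 - 29*√59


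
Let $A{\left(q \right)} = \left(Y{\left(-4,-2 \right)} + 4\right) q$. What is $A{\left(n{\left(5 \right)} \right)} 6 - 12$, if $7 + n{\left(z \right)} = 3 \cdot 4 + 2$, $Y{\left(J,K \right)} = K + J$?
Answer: $-96$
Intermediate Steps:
$Y{\left(J,K \right)} = J + K$
$n{\left(z \right)} = 7$ ($n{\left(z \right)} = -7 + \left(3 \cdot 4 + 2\right) = -7 + \left(12 + 2\right) = -7 + 14 = 7$)
$A{\left(q \right)} = - 2 q$ ($A{\left(q \right)} = \left(\left(-4 - 2\right) + 4\right) q = \left(-6 + 4\right) q = - 2 q$)
$A{\left(n{\left(5 \right)} \right)} 6 - 12 = \left(-2\right) 7 \cdot 6 - 12 = \left(-14\right) 6 - 12 = -84 - 12 = -96$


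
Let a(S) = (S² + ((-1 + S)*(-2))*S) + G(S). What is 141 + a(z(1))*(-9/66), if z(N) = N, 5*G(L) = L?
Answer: 7746/55 ≈ 140.84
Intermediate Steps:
G(L) = L/5
a(S) = S² + S/5 + S*(2 - 2*S) (a(S) = (S² + ((-1 + S)*(-2))*S) + S/5 = (S² + (2 - 2*S)*S) + S/5 = (S² + S*(2 - 2*S)) + S/5 = S² + S/5 + S*(2 - 2*S))
141 + a(z(1))*(-9/66) = 141 + ((⅕)*1*(11 - 5*1))*(-9/66) = 141 + ((⅕)*1*(11 - 5))*(-9*1/66) = 141 + ((⅕)*1*6)*(-3/22) = 141 + (6/5)*(-3/22) = 141 - 9/55 = 7746/55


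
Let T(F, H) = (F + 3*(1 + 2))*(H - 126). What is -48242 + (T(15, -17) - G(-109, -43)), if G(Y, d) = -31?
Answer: -51643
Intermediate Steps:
T(F, H) = (-126 + H)*(9 + F) (T(F, H) = (F + 3*3)*(-126 + H) = (F + 9)*(-126 + H) = (9 + F)*(-126 + H) = (-126 + H)*(9 + F))
-48242 + (T(15, -17) - G(-109, -43)) = -48242 + ((-1134 - 126*15 + 9*(-17) + 15*(-17)) - 1*(-31)) = -48242 + ((-1134 - 1890 - 153 - 255) + 31) = -48242 + (-3432 + 31) = -48242 - 3401 = -51643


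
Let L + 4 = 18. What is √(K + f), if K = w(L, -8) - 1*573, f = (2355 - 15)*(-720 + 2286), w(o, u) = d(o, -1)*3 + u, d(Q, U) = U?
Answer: 4*√228991 ≈ 1914.1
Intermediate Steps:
L = 14 (L = -4 + 18 = 14)
w(o, u) = -3 + u (w(o, u) = -1*3 + u = -3 + u)
f = 3664440 (f = 2340*1566 = 3664440)
K = -584 (K = (-3 - 8) - 1*573 = -11 - 573 = -584)
√(K + f) = √(-584 + 3664440) = √3663856 = 4*√228991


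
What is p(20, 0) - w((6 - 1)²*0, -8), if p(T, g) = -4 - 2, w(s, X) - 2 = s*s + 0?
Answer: -8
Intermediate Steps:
w(s, X) = 2 + s² (w(s, X) = 2 + (s*s + 0) = 2 + (s² + 0) = 2 + s²)
p(T, g) = -6
p(20, 0) - w((6 - 1)²*0, -8) = -6 - (2 + ((6 - 1)²*0)²) = -6 - (2 + (5²*0)²) = -6 - (2 + (25*0)²) = -6 - (2 + 0²) = -6 - (2 + 0) = -6 - 1*2 = -6 - 2 = -8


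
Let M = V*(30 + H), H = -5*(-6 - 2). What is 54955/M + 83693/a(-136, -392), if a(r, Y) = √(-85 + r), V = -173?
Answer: -10991/2422 - 83693*I*√221/221 ≈ -4.538 - 5629.8*I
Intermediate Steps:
H = 40 (H = -5*(-8) = 40)
M = -12110 (M = -173*(30 + 40) = -173*70 = -12110)
54955/M + 83693/a(-136, -392) = 54955/(-12110) + 83693/(√(-85 - 136)) = 54955*(-1/12110) + 83693/(√(-221)) = -10991/2422 + 83693/((I*√221)) = -10991/2422 + 83693*(-I*√221/221) = -10991/2422 - 83693*I*√221/221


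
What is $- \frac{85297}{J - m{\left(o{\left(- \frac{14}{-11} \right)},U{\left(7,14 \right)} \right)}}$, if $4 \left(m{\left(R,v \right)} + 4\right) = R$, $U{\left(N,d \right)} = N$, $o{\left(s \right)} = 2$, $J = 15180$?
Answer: $- \frac{170594}{30367} \approx -5.6177$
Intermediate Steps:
$m{\left(R,v \right)} = -4 + \frac{R}{4}$
$- \frac{85297}{J - m{\left(o{\left(- \frac{14}{-11} \right)},U{\left(7,14 \right)} \right)}} = - \frac{85297}{15180 - \left(-4 + \frac{1}{4} \cdot 2\right)} = - \frac{85297}{15180 - \left(-4 + \frac{1}{2}\right)} = - \frac{85297}{15180 - - \frac{7}{2}} = - \frac{85297}{15180 + \frac{7}{2}} = - \frac{85297}{\frac{30367}{2}} = \left(-85297\right) \frac{2}{30367} = - \frac{170594}{30367}$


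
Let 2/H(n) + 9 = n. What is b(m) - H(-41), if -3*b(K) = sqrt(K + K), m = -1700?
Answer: 1/25 - 10*I*sqrt(34)/3 ≈ 0.04 - 19.436*I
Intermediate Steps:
H(n) = 2/(-9 + n)
b(K) = -sqrt(2)*sqrt(K)/3 (b(K) = -sqrt(K + K)/3 = -sqrt(2)*sqrt(K)/3)
b(m) - H(-41) = -sqrt(2)*sqrt(-1700)/3 - 2/(-9 - 41) = -sqrt(2)*10*I*sqrt(17)/3 - 2/(-50) = -10*I*sqrt(34)/3 - 2*(-1)/50 = -10*I*sqrt(34)/3 - 1*(-1/25) = -10*I*sqrt(34)/3 + 1/25 = 1/25 - 10*I*sqrt(34)/3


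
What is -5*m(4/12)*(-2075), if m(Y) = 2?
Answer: 20750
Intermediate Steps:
-5*m(4/12)*(-2075) = -5*2*(-2075) = -10*(-2075) = 20750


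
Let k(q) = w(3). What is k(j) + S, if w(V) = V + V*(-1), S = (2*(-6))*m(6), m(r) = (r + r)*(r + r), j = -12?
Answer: -1728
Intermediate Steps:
m(r) = 4*r² (m(r) = (2*r)*(2*r) = 4*r²)
S = -1728 (S = (2*(-6))*(4*6²) = -48*36 = -12*144 = -1728)
w(V) = 0 (w(V) = V - V = 0)
k(q) = 0
k(j) + S = 0 - 1728 = -1728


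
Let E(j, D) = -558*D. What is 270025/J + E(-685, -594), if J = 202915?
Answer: 13451370521/40583 ≈ 3.3145e+5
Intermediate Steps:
270025/J + E(-685, -594) = 270025/202915 - 558*(-594) = 270025*(1/202915) + 331452 = 54005/40583 + 331452 = 13451370521/40583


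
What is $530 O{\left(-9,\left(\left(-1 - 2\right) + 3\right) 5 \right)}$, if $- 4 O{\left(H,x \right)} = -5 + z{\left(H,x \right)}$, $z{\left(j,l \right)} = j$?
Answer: $1855$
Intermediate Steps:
$O{\left(H,x \right)} = \frac{5}{4} - \frac{H}{4}$ ($O{\left(H,x \right)} = - \frac{-5 + H}{4} = \frac{5}{4} - \frac{H}{4}$)
$530 O{\left(-9,\left(\left(-1 - 2\right) + 3\right) 5 \right)} = 530 \left(\frac{5}{4} - - \frac{9}{4}\right) = 530 \left(\frac{5}{4} + \frac{9}{4}\right) = 530 \cdot \frac{7}{2} = 1855$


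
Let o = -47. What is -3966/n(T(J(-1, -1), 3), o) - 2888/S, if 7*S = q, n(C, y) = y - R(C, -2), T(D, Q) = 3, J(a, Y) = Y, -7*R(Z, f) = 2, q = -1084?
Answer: 3058720/29539 ≈ 103.55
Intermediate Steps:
R(Z, f) = -2/7 (R(Z, f) = -⅐*2 = -2/7)
n(C, y) = 2/7 + y (n(C, y) = y - 1*(-2/7) = y + 2/7 = 2/7 + y)
S = -1084/7 (S = (⅐)*(-1084) = -1084/7 ≈ -154.86)
-3966/n(T(J(-1, -1), 3), o) - 2888/S = -3966/(2/7 - 47) - 2888/(-1084/7) = -3966/(-327/7) - 2888*(-7/1084) = -3966*(-7/327) + 5054/271 = 9254/109 + 5054/271 = 3058720/29539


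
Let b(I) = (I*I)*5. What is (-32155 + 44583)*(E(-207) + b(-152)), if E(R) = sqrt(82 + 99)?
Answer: 1435682560 + 12428*sqrt(181) ≈ 1.4358e+9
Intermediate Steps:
b(I) = 5*I**2 (b(I) = I**2*5 = 5*I**2)
E(R) = sqrt(181)
(-32155 + 44583)*(E(-207) + b(-152)) = (-32155 + 44583)*(sqrt(181) + 5*(-152)**2) = 12428*(sqrt(181) + 5*23104) = 12428*(sqrt(181) + 115520) = 12428*(115520 + sqrt(181)) = 1435682560 + 12428*sqrt(181)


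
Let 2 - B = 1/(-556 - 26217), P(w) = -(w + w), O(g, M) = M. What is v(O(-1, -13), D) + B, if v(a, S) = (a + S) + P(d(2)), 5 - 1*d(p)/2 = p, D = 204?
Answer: 4845914/26773 ≈ 181.00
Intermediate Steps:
d(p) = 10 - 2*p
P(w) = -2*w
v(a, S) = -12 + S + a (v(a, S) = (a + S) - 2*(10 - 2*2) = (S + a) - 2*(10 - 4) = (S + a) - 2*6 = (S + a) - 12 = -12 + S + a)
B = 53547/26773 (B = 2 - 1/(-556 - 26217) = 2 - 1/(-26773) = 2 - 1*(-1/26773) = 2 + 1/26773 = 53547/26773 ≈ 2.0000)
v(O(-1, -13), D) + B = (-12 + 204 - 13) + 53547/26773 = 179 + 53547/26773 = 4845914/26773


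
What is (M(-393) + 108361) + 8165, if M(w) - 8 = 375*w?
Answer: -30841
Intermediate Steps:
M(w) = 8 + 375*w
(M(-393) + 108361) + 8165 = ((8 + 375*(-393)) + 108361) + 8165 = ((8 - 147375) + 108361) + 8165 = (-147367 + 108361) + 8165 = -39006 + 8165 = -30841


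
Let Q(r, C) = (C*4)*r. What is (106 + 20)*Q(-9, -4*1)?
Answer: 18144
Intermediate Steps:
Q(r, C) = 4*C*r (Q(r, C) = (4*C)*r = 4*C*r)
(106 + 20)*Q(-9, -4*1) = (106 + 20)*(4*(-4*1)*(-9)) = 126*(4*(-4)*(-9)) = 126*144 = 18144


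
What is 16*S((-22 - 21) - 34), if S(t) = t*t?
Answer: 94864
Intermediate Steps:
S(t) = t**2
16*S((-22 - 21) - 34) = 16*((-22 - 21) - 34)**2 = 16*(-43 - 34)**2 = 16*(-77)**2 = 16*5929 = 94864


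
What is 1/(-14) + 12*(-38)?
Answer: -6385/14 ≈ -456.07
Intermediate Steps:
1/(-14) + 12*(-38) = -1/14 - 456 = -6385/14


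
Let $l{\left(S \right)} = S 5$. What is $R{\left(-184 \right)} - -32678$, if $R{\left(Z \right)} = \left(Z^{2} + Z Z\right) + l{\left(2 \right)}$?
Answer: $100400$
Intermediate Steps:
$l{\left(S \right)} = 5 S$
$R{\left(Z \right)} = 10 + 2 Z^{2}$ ($R{\left(Z \right)} = \left(Z^{2} + Z Z\right) + 5 \cdot 2 = \left(Z^{2} + Z^{2}\right) + 10 = 2 Z^{2} + 10 = 10 + 2 Z^{2}$)
$R{\left(-184 \right)} - -32678 = \left(10 + 2 \left(-184\right)^{2}\right) - -32678 = \left(10 + 2 \cdot 33856\right) + 32678 = \left(10 + 67712\right) + 32678 = 67722 + 32678 = 100400$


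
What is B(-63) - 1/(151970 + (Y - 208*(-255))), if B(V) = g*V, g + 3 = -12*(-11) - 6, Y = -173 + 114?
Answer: -1588165300/204951 ≈ -7749.0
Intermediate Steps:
Y = -59
g = 123 (g = -3 + (-12*(-11) - 6) = -3 + (132 - 6) = -3 + 126 = 123)
B(V) = 123*V
B(-63) - 1/(151970 + (Y - 208*(-255))) = 123*(-63) - 1/(151970 + (-59 - 208*(-255))) = -7749 - 1/(151970 + (-59 + 53040)) = -7749 - 1/(151970 + 52981) = -7749 - 1/204951 = -1588165300/204951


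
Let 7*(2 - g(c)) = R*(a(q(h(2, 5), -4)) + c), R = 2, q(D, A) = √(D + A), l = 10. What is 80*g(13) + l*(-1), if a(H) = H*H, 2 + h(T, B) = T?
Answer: -390/7 ≈ -55.714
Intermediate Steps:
h(T, B) = -2 + T
q(D, A) = √(A + D)
a(H) = H²
g(c) = 22/7 - 2*c/7 (g(c) = 2 - 2*((√(-4 + (-2 + 2)))² + c)/7 = 2 - 2*((√(-4 + 0))² + c)/7 = 2 - 2*((√(-4))² + c)/7 = 2 - 2*((2*I)² + c)/7 = 2 - 2*(-4 + c)/7 = 2 - (-8 + 2*c)/7 = 2 + (8/7 - 2*c/7) = 22/7 - 2*c/7)
80*g(13) + l*(-1) = 80*(22/7 - 2/7*13) + 10*(-1) = 80*(22/7 - 26/7) - 10 = 80*(-4/7) - 10 = -320/7 - 10 = -390/7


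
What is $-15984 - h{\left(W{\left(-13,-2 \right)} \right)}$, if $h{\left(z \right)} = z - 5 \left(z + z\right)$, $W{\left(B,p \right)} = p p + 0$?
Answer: $-15948$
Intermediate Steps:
$W{\left(B,p \right)} = p^{2}$ ($W{\left(B,p \right)} = p^{2} + 0 = p^{2}$)
$h{\left(z \right)} = - 9 z$ ($h{\left(z \right)} = z - 5 \cdot 2 z = z - 10 z = - 9 z$)
$-15984 - h{\left(W{\left(-13,-2 \right)} \right)} = -15984 - - 9 \left(-2\right)^{2} = -15984 - \left(-9\right) 4 = -15984 - -36 = -15984 + 36 = -15948$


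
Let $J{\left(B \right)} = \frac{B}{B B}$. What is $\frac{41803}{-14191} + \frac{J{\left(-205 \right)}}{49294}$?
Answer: $- \frac{422430616001}{143403886570} \approx -2.9457$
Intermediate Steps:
$J{\left(B \right)} = \frac{1}{B}$ ($J{\left(B \right)} = \frac{B}{B^{2}} = \frac{1}{B}$)
$\frac{41803}{-14191} + \frac{J{\left(-205 \right)}}{49294} = \frac{41803}{-14191} + \frac{1}{\left(-205\right) 49294} = 41803 \left(- \frac{1}{14191}\right) - \frac{1}{10105270} = - \frac{41803}{14191} - \frac{1}{10105270} = - \frac{422430616001}{143403886570}$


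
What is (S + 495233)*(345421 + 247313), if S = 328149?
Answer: 488046506388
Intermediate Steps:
(S + 495233)*(345421 + 247313) = (328149 + 495233)*(345421 + 247313) = 823382*592734 = 488046506388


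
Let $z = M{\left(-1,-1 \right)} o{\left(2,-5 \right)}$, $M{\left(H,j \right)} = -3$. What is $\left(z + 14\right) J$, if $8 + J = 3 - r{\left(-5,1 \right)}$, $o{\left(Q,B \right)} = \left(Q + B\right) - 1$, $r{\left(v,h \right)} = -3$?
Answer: $-52$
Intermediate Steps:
$o{\left(Q,B \right)} = -1 + B + Q$ ($o{\left(Q,B \right)} = \left(B + Q\right) - 1 = -1 + B + Q$)
$J = -2$ ($J = -8 + \left(3 - -3\right) = -8 + \left(3 + 3\right) = -8 + 6 = -2$)
$z = 12$ ($z = - 3 \left(-1 - 5 + 2\right) = \left(-3\right) \left(-4\right) = 12$)
$\left(z + 14\right) J = \left(12 + 14\right) \left(-2\right) = 26 \left(-2\right) = -52$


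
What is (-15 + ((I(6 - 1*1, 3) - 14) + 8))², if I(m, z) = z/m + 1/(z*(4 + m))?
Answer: 7557001/18225 ≈ 414.65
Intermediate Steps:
I(m, z) = z/m + 1/(z*(4 + m)) (I(m, z) = z/m + 1*(1/(z*(4 + m))) = z/m + 1/(z*(4 + m)))
(-15 + ((I(6 - 1*1, 3) - 14) + 8))² = (-15 + ((((6 - 1*1) + 4*3² + (6 - 1*1)*3²)/((6 - 1*1)*3*(4 + (6 - 1*1))) - 14) + 8))² = (-15 + (((⅓)*((6 - 1) + 4*9 + (6 - 1)*9)/((6 - 1)*(4 + (6 - 1))) - 14) + 8))² = (-15 + (((⅓)*(5 + 36 + 5*9)/(5*(4 + 5)) - 14) + 8))² = (-15 + (((⅕)*(⅓)*(5 + 36 + 45)/9 - 14) + 8))² = (-15 + (((⅕)*(⅓)*(⅑)*86 - 14) + 8))² = (-15 + ((86/135 - 14) + 8))² = (-15 + (-1804/135 + 8))² = (-15 - 724/135)² = (-2749/135)² = 7557001/18225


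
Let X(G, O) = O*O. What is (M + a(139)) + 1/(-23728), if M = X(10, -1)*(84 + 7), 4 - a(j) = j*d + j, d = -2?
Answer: 5552351/23728 ≈ 234.00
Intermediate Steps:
X(G, O) = O²
a(j) = 4 + j (a(j) = 4 - (j*(-2) + j) = 4 - (-2*j + j) = 4 - (-1)*j = 4 + j)
M = 91 (M = (-1)²*(84 + 7) = 1*91 = 91)
(M + a(139)) + 1/(-23728) = (91 + (4 + 139)) + 1/(-23728) = (91 + 143) - 1/23728 = 234 - 1/23728 = 5552351/23728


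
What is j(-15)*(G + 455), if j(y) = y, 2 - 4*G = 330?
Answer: -5595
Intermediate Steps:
G = -82 (G = ½ - ¼*330 = ½ - 165/2 = -82)
j(-15)*(G + 455) = -15*(-82 + 455) = -15*373 = -5595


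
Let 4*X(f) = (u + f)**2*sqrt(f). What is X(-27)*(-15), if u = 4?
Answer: -23805*I*sqrt(3)/4 ≈ -10308.0*I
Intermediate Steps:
X(f) = sqrt(f)*(4 + f)**2/4 (X(f) = ((4 + f)**2*sqrt(f))/4 = (sqrt(f)*(4 + f)**2)/4 = sqrt(f)*(4 + f)**2/4)
X(-27)*(-15) = (sqrt(-27)*(4 - 27)**2/4)*(-15) = ((1/4)*(3*I*sqrt(3))*(-23)**2)*(-15) = ((1/4)*(3*I*sqrt(3))*529)*(-15) = (1587*I*sqrt(3)/4)*(-15) = -23805*I*sqrt(3)/4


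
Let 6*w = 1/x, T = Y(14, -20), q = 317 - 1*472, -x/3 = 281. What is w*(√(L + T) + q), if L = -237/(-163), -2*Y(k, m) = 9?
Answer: 155/5058 - I*√323718/1648908 ≈ 0.030645 - 0.00034505*I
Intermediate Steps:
x = -843 (x = -3*281 = -843)
Y(k, m) = -9/2 (Y(k, m) = -½*9 = -9/2)
L = 237/163 (L = -237*(-1/163) = 237/163 ≈ 1.4540)
q = -155 (q = 317 - 472 = -155)
T = -9/2 ≈ -4.5000
w = -1/5058 (w = (⅙)/(-843) = (⅙)*(-1/843) = -1/5058 ≈ -0.00019771)
w*(√(L + T) + q) = -(√(237/163 - 9/2) - 155)/5058 = -(√(-993/326) - 155)/5058 = -(I*√323718/326 - 155)/5058 = -(-155 + I*√323718/326)/5058 = 155/5058 - I*√323718/1648908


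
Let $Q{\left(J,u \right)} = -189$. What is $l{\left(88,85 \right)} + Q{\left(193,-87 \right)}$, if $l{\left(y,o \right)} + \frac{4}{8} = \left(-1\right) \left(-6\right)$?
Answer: $- \frac{367}{2} \approx -183.5$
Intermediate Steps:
$l{\left(y,o \right)} = \frac{11}{2}$ ($l{\left(y,o \right)} = - \frac{1}{2} - -6 = - \frac{1}{2} + 6 = \frac{11}{2}$)
$l{\left(88,85 \right)} + Q{\left(193,-87 \right)} = \frac{11}{2} - 189 = - \frac{367}{2}$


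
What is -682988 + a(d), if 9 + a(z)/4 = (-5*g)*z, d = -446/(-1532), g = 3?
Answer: -261604882/383 ≈ -6.8304e+5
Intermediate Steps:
d = 223/766 (d = -446*(-1/1532) = 223/766 ≈ 0.29112)
a(z) = -36 - 60*z (a(z) = -36 + 4*((-5*3)*z) = -36 + 4*(-15*z) = -36 - 60*z)
-682988 + a(d) = -682988 + (-36 - 60*223/766) = -682988 + (-36 - 6690/383) = -682988 - 20478/383 = -261604882/383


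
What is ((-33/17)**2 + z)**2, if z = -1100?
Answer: 100369209721/83521 ≈ 1.2017e+6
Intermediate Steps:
((-33/17)**2 + z)**2 = ((-33/17)**2 - 1100)**2 = (1089/289 - 1100)**2 = (-316811/289)**2 = 100369209721/83521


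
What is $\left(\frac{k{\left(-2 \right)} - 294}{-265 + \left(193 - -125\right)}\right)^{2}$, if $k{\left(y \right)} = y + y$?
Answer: $\frac{88804}{2809} \approx 31.614$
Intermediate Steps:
$k{\left(y \right)} = 2 y$
$\left(\frac{k{\left(-2 \right)} - 294}{-265 + \left(193 - -125\right)}\right)^{2} = \left(\frac{2 \left(-2\right) - 294}{-265 + \left(193 - -125\right)}\right)^{2} = \left(\frac{-4 - 294}{-265 + \left(193 + 125\right)}\right)^{2} = \left(- \frac{298}{-265 + 318}\right)^{2} = \left(- \frac{298}{53}\right)^{2} = \frac{88804}{2809}$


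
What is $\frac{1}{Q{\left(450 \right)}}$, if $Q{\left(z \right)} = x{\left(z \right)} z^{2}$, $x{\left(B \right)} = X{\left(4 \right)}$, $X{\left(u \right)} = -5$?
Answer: $- \frac{1}{1012500} \approx -9.8765 \cdot 10^{-7}$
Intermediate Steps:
$x{\left(B \right)} = -5$
$Q{\left(z \right)} = - 5 z^{2}$
$\frac{1}{Q{\left(450 \right)}} = \frac{1}{\left(-5\right) 450^{2}} = \frac{1}{\left(-5\right) 202500} = \frac{1}{-1012500} = - \frac{1}{1012500}$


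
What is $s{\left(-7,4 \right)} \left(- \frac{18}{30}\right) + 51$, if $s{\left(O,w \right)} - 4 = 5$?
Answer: $\frac{228}{5} \approx 45.6$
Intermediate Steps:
$s{\left(O,w \right)} = 9$ ($s{\left(O,w \right)} = 4 + 5 = 9$)
$s{\left(-7,4 \right)} \left(- \frac{18}{30}\right) + 51 = 9 \left(- \frac{18}{30}\right) + 51 = 9 \left(\left(-18\right) \frac{1}{30}\right) + 51 = 9 \left(- \frac{3}{5}\right) + 51 = - \frac{27}{5} + 51 = \frac{228}{5}$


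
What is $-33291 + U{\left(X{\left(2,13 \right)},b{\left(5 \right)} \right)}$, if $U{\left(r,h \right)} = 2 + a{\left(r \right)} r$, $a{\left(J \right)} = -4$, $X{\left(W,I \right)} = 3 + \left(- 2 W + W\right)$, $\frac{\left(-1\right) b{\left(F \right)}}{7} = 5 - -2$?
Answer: $-33293$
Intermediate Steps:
$b{\left(F \right)} = -49$ ($b{\left(F \right)} = - 7 \left(5 - -2\right) = - 7 \left(5 + 2\right) = \left(-7\right) 7 = -49$)
$X{\left(W,I \right)} = 3 - W$
$U{\left(r,h \right)} = 2 - 4 r$
$-33291 + U{\left(X{\left(2,13 \right)},b{\left(5 \right)} \right)} = -33291 + \left(2 - 4 \left(3 - 2\right)\right) = -33291 + \left(2 - 4\right) = -33291 - 2 = -33293$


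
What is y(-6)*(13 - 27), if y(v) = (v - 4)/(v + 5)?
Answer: -140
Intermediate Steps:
y(v) = (-4 + v)/(5 + v)
y(-6)*(13 - 27) = ((-4 - 6)/(5 - 6))*(13 - 27) = (-10/(-1))*(-14) = -1*(-10)*(-14) = 10*(-14) = -140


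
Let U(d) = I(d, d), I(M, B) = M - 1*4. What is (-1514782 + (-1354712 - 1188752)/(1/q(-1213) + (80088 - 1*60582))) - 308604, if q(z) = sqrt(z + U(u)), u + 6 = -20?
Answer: -862416864454250626/472941656749 - 2543464*I*sqrt(1243)/472941656749 ≈ -1.8235e+6 - 0.00018961*I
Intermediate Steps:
u = -26 (u = -6 - 20 = -26)
I(M, B) = -4 + M (I(M, B) = M - 4 = -4 + M)
U(d) = -4 + d
q(z) = sqrt(-30 + z) (q(z) = sqrt(z + (-4 - 26)) = sqrt(z - 30) = sqrt(-30 + z))
(-1514782 + (-1354712 - 1188752)/(1/q(-1213) + (80088 - 1*60582))) - 308604 = (-1514782 + (-1354712 - 1188752)/(1/(sqrt(-30 - 1213)) + (80088 - 1*60582))) - 308604 = (-1514782 - 2543464/(1/(sqrt(-1243)) + (80088 - 60582))) - 308604 = (-1514782 - 2543464/(1/(I*sqrt(1243)) + 19506)) - 308604 = (-1514782 - 2543464/(-I*sqrt(1243)/1243 + 19506)) - 308604 = (-1514782 - 2543464/(19506 - I*sqrt(1243)/1243)) - 308604 = -1823386 - 2543464/(19506 - I*sqrt(1243)/1243)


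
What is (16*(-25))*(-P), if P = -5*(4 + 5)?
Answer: -18000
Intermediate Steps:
P = -45 (P = -5*9 = -45)
(16*(-25))*(-P) = (16*(-25))*(-1*(-45)) = -400*45 = -18000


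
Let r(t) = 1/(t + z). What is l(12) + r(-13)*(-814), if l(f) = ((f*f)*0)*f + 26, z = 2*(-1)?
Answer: 1204/15 ≈ 80.267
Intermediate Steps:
z = -2
l(f) = 26 (l(f) = (f²*0)*f + 26 = 0*f + 26 = 0 + 26 = 26)
r(t) = 1/(-2 + t) (r(t) = 1/(t - 2) = 1/(-2 + t))
l(12) + r(-13)*(-814) = 26 - 814/(-2 - 13) = 26 - 814/(-15) = 26 - 1/15*(-814) = 26 + 814/15 = 1204/15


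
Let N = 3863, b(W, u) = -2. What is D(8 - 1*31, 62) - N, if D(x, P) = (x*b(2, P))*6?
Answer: -3587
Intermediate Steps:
D(x, P) = -12*x (D(x, P) = (x*(-2))*6 = -2*x*6 = -12*x)
D(8 - 1*31, 62) - N = -12*(8 - 1*31) - 1*3863 = -12*(8 - 31) - 3863 = -12*(-23) - 3863 = 276 - 3863 = -3587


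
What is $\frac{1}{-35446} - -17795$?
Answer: $\frac{630761569}{35446} \approx 17795.0$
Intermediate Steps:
$\frac{1}{-35446} - -17795 = - \frac{1}{35446} + 17795 = \frac{630761569}{35446}$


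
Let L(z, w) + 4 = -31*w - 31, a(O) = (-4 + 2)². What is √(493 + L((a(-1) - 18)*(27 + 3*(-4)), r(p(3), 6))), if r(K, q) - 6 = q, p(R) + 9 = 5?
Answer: √86 ≈ 9.2736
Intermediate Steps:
p(R) = -4 (p(R) = -9 + 5 = -4)
a(O) = 4 (a(O) = (-2)² = 4)
r(K, q) = 6 + q
L(z, w) = -35 - 31*w (L(z, w) = -4 + (-31*w - 31) = -4 + (-31 - 31*w) = -35 - 31*w)
√(493 + L((a(-1) - 18)*(27 + 3*(-4)), r(p(3), 6))) = √(493 + (-35 - 31*(6 + 6))) = √(493 + (-35 - 31*12)) = √(493 + (-35 - 372)) = √(493 - 407) = √86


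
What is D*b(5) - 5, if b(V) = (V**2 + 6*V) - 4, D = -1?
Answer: -56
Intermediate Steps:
b(V) = -4 + V**2 + 6*V
D*b(5) - 5 = -(-4 + 5**2 + 6*5) - 5 = -(-4 + 25 + 30) - 5 = -1*51 - 5 = -51 - 5 = -56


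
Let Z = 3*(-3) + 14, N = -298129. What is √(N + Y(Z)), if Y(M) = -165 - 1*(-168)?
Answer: I*√298126 ≈ 546.01*I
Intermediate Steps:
Z = 5 (Z = -9 + 14 = 5)
Y(M) = 3 (Y(M) = -165 + 168 = 3)
√(N + Y(Z)) = √(-298129 + 3) = √(-298126) = I*√298126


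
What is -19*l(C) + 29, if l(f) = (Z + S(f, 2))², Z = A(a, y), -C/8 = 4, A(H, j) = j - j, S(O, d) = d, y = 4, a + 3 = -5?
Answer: -47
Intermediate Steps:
a = -8 (a = -3 - 5 = -8)
A(H, j) = 0
C = -32 (C = -8*4 = -32)
Z = 0
l(f) = 4 (l(f) = (0 + 2)² = 2² = 4)
-19*l(C) + 29 = -19*4 + 29 = -76 + 29 = -47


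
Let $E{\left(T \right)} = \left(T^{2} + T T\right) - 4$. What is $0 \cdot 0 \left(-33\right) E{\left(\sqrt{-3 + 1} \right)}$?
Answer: $0$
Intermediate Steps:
$E{\left(T \right)} = -4 + 2 T^{2}$ ($E{\left(T \right)} = \left(T^{2} + T^{2}\right) - 4 = 2 T^{2} - 4 = -4 + 2 T^{2}$)
$0 \cdot 0 \left(-33\right) E{\left(\sqrt{-3 + 1} \right)} = 0 \cdot 0 \left(-33\right) \left(-4 + 2 \left(\sqrt{-3 + 1}\right)^{2}\right) = 0 \left(-33\right) \left(-4 + 2 \left(\sqrt{-2}\right)^{2}\right) = 0 \left(-4 + 2 \left(i \sqrt{2}\right)^{2}\right) = 0 \left(-4 + 2 \left(-2\right)\right) = 0 \left(-4 - 4\right) = 0 \left(-8\right) = 0$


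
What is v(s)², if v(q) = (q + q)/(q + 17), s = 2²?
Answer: 64/441 ≈ 0.14512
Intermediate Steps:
s = 4
v(q) = 2*q/(17 + q) (v(q) = (2*q)/(17 + q) = 2*q/(17 + q))
v(s)² = (2*4/(17 + 4))² = (2*4/21)² = (2*4*(1/21))² = (8/21)² = 64/441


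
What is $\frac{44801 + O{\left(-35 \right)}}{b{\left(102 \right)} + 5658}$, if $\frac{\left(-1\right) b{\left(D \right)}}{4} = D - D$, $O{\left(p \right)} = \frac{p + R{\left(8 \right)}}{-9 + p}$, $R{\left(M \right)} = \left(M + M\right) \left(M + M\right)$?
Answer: $\frac{1971023}{248952} \approx 7.9173$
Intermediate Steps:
$R{\left(M \right)} = 4 M^{2}$ ($R{\left(M \right)} = 2 M 2 M = 4 M^{2}$)
$O{\left(p \right)} = \frac{256 + p}{-9 + p}$ ($O{\left(p \right)} = \frac{p + 4 \cdot 8^{2}}{-9 + p} = \frac{p + 4 \cdot 64}{-9 + p} = \frac{p + 256}{-9 + p} = \frac{256 + p}{-9 + p}$)
$b{\left(D \right)} = 0$ ($b{\left(D \right)} = - 4 \left(D - D\right) = \left(-4\right) 0 = 0$)
$\frac{44801 + O{\left(-35 \right)}}{b{\left(102 \right)} + 5658} = \frac{44801 + \frac{256 - 35}{-9 - 35}}{0 + 5658} = \frac{44801 + \frac{1}{-44} \cdot 221}{5658} = \left(44801 - \frac{221}{44}\right) \frac{1}{5658} = \frac{1971023}{44} \cdot \frac{1}{5658} = \frac{1971023}{248952}$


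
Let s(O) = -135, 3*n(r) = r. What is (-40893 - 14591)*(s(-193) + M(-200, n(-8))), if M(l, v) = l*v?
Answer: -66303380/3 ≈ -2.2101e+7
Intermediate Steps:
n(r) = r/3
(-40893 - 14591)*(s(-193) + M(-200, n(-8))) = (-40893 - 14591)*(-135 - 200*(-8)/3) = -55484*(-135 - 200*(-8/3)) = -55484*(-135 + 1600/3) = -55484*1195/3 = -66303380/3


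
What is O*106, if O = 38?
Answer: 4028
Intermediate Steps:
O*106 = 38*106 = 4028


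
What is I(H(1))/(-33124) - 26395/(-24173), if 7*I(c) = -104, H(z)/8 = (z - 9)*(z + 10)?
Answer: 117743651/107787407 ≈ 1.0924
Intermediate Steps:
H(z) = 8*(-9 + z)*(10 + z) (H(z) = 8*((z - 9)*(z + 10)) = 8*((-9 + z)*(10 + z)) = 8*(-9 + z)*(10 + z))
I(c) = -104/7 (I(c) = (1/7)*(-104) = -104/7)
I(H(1))/(-33124) - 26395/(-24173) = -104/7/(-33124) - 26395/(-24173) = -104/7*(-1/33124) - 26395*(-1/24173) = 2/4459 + 26395/24173 = 117743651/107787407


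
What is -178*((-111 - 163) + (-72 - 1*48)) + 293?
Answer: 70425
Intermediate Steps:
-178*((-111 - 163) + (-72 - 1*48)) + 293 = -178*(-274 + (-72 - 48)) + 293 = -178*(-274 - 120) + 293 = -178*(-394) + 293 = 70132 + 293 = 70425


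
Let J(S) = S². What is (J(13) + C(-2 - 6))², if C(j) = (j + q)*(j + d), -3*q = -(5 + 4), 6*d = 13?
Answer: 1413721/36 ≈ 39270.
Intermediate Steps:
d = 13/6 (d = (⅙)*13 = 13/6 ≈ 2.1667)
q = 3 (q = -(-1)*(5 + 4)/3 = -(-1)*9/3 = -⅓*(-9) = 3)
C(j) = (3 + j)*(13/6 + j) (C(j) = (j + 3)*(j + 13/6) = (3 + j)*(13/6 + j))
(J(13) + C(-2 - 6))² = (13² + (13/2 + (-2 - 6)² + 31*(-2 - 6)/6))² = (169 + (13/2 + (-8)² + (31/6)*(-8)))² = (169 + (13/2 + 64 - 124/3))² = (169 + 175/6)² = (1189/6)² = 1413721/36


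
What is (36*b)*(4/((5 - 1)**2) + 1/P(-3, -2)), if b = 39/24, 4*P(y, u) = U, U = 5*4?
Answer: 1053/40 ≈ 26.325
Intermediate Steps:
U = 20
P(y, u) = 5 (P(y, u) = (1/4)*20 = 5)
b = 13/8 (b = 39*(1/24) = 13/8 ≈ 1.6250)
(36*b)*(4/((5 - 1)**2) + 1/P(-3, -2)) = (36*(13/8))*(4/((5 - 1)**2) + 1/5) = 117*(4/(4**2) + 1*(1/5))/2 = 117*(4/16 + 1/5)/2 = 117*(4*(1/16) + 1/5)/2 = 117*(1/4 + 1/5)/2 = (117/2)*(9/20) = 1053/40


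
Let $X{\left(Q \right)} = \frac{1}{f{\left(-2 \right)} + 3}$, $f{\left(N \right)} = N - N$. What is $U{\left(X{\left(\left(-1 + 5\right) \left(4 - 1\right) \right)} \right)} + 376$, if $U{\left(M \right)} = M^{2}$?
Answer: $\frac{3385}{9} \approx 376.11$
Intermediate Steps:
$f{\left(N \right)} = 0$
$X{\left(Q \right)} = \frac{1}{3}$ ($X{\left(Q \right)} = \frac{1}{0 + 3} = \frac{1}{3}$)
$U{\left(X{\left(\left(-1 + 5\right) \left(4 - 1\right) \right)} \right)} + 376 = \left(\frac{1}{3}\right)^{2} + 376 = \frac{1}{9} + 376 = \frac{3385}{9}$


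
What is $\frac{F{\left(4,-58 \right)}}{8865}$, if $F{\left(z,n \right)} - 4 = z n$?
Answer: $- \frac{76}{2955} \approx -0.025719$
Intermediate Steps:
$F{\left(z,n \right)} = 4 + n z$ ($F{\left(z,n \right)} = 4 + z n = 4 + n z$)
$\frac{F{\left(4,-58 \right)}}{8865} = \frac{4 - 232}{8865} = \left(4 - 232\right) \frac{1}{8865} = \left(-228\right) \frac{1}{8865} = - \frac{76}{2955}$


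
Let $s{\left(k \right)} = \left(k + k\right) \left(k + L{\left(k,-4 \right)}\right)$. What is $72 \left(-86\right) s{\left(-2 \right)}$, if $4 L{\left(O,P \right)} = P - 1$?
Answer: $-80496$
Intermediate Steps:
$L{\left(O,P \right)} = - \frac{1}{4} + \frac{P}{4}$ ($L{\left(O,P \right)} = \frac{P - 1}{4} = \frac{-1 + P}{4} = - \frac{1}{4} + \frac{P}{4}$)
$s{\left(k \right)} = 2 k \left(- \frac{5}{4} + k\right)$ ($s{\left(k \right)} = \left(k + k\right) \left(k + \left(- \frac{1}{4} + \frac{1}{4} \left(-4\right)\right)\right) = 2 k \left(k - \frac{5}{4}\right) = 2 k \left(- \frac{5}{4} + k\right)$)
$72 \left(-86\right) s{\left(-2 \right)} = 72 \left(-86\right) \frac{1}{2} \left(-2\right) \left(-5 + 4 \left(-2\right)\right) = - 6192 \cdot \frac{1}{2} \left(-2\right) \left(-5 - 8\right) = - 6192 \cdot \frac{1}{2} \left(-2\right) \left(-13\right) = \left(-6192\right) 13 = -80496$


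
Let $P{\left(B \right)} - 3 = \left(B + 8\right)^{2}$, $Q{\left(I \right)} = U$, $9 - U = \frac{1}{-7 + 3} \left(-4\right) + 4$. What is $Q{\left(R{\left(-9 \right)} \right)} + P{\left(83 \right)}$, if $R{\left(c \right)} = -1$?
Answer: $8288$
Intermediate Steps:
$U = 4$ ($U = 9 - \left(\frac{1}{-7 + 3} \left(-4\right) + 4\right) = 9 - \left(\frac{1}{-4} \left(-4\right) + 4\right) = 9 - \left(\left(- \frac{1}{4}\right) \left(-4\right) + 4\right) = 9 - \left(1 + 4\right) = 9 - 5 = 4$)
$Q{\left(I \right)} = 4$
$P{\left(B \right)} = 3 + \left(8 + B\right)^{2}$ ($P{\left(B \right)} = 3 + \left(B + 8\right)^{2} = 3 + \left(8 + B\right)^{2}$)
$Q{\left(R{\left(-9 \right)} \right)} + P{\left(83 \right)} = 4 + \left(3 + \left(8 + 83\right)^{2}\right) = 4 + \left(3 + 91^{2}\right) = 4 + \left(3 + 8281\right) = 4 + 8284 = 8288$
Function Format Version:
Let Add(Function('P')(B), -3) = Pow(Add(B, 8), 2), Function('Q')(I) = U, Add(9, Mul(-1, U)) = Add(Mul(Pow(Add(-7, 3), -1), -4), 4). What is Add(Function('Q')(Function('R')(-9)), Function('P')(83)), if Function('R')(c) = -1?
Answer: 8288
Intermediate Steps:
U = 4 (U = Add(9, Mul(-1, Add(Mul(Pow(Add(-7, 3), -1), -4), 4))) = Add(9, Mul(-1, Add(Mul(Pow(-4, -1), -4), 4))) = Add(9, Mul(-1, Add(Mul(Rational(-1, 4), -4), 4))) = Add(9, Mul(-1, Add(1, 4))) = Add(9, Mul(-1, 5)) = Add(9, -5) = 4)
Function('Q')(I) = 4
Function('P')(B) = Add(3, Pow(Add(8, B), 2)) (Function('P')(B) = Add(3, Pow(Add(B, 8), 2)) = Add(3, Pow(Add(8, B), 2)))
Add(Function('Q')(Function('R')(-9)), Function('P')(83)) = Add(4, Add(3, Pow(Add(8, 83), 2))) = Add(4, Add(3, Pow(91, 2))) = Add(4, Add(3, 8281)) = Add(4, 8284) = 8288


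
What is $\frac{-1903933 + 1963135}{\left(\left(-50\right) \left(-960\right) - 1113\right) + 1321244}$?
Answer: $\frac{59202}{1368131} \approx 0.043272$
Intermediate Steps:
$\frac{-1903933 + 1963135}{\left(\left(-50\right) \left(-960\right) - 1113\right) + 1321244} = \frac{59202}{\left(48000 - 1113\right) + 1321244} = \frac{59202}{46887 + 1321244} = \frac{59202}{1368131}$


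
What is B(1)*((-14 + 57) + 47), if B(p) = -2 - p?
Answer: -270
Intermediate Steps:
B(1)*((-14 + 57) + 47) = (-2 - 1*1)*((-14 + 57) + 47) = (-2 - 1)*(43 + 47) = -3*90 = -270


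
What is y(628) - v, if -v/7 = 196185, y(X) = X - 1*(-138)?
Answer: 1374061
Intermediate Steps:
y(X) = 138 + X (y(X) = X + 138 = 138 + X)
v = -1373295 (v = -7*196185 = -1373295)
y(628) - v = (138 + 628) - 1*(-1373295) = 766 + 1373295 = 1374061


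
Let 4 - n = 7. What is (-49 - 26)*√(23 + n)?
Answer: -150*√5 ≈ -335.41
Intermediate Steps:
n = -3 (n = 4 - 1*7 = 4 - 7 = -3)
(-49 - 26)*√(23 + n) = (-49 - 26)*√(23 - 3) = -150*√5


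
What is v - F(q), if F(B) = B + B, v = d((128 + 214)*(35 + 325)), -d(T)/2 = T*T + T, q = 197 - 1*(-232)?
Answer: -30317315898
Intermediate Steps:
q = 429 (q = 197 + 232 = 429)
d(T) = -2*T - 2*T² (d(T) = -2*(T*T + T) = -2*(T² + T) = -2*(T + T²) = -2*T - 2*T²)
v = -30317315040 (v = -2*(128 + 214)*(35 + 325)*(1 + (128 + 214)*(35 + 325)) = -2*342*360*(1 + 342*360) = -2*123120*(1 + 123120) = -2*123120*123121 = -30317315040)
F(B) = 2*B
v - F(q) = -30317315040 - 2*429 = -30317315040 - 1*858 = -30317315040 - 858 = -30317315898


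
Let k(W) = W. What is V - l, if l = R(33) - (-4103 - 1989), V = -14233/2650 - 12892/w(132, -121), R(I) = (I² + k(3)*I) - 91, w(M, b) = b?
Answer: -206610113/29150 ≈ -7087.8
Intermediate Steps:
R(I) = -91 + I² + 3*I (R(I) = (I² + 3*I) - 91 = -91 + I² + 3*I)
V = 2949237/29150 (V = -14233/2650 - 12892/(-121) = -14233*1/2650 - 12892*(-1/121) = -14233/2650 + 1172/11 = 2949237/29150 ≈ 101.17)
l = 7189 (l = (-91 + 33² + 3*33) - (-4103 - 1989) = (-91 + 1089 + 99) - 1*(-6092) = 1097 + 6092 = 7189)
V - l = 2949237/29150 - 1*7189 = 2949237/29150 - 7189 = -206610113/29150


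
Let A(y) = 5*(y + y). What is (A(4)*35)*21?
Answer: 29400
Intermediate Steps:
A(y) = 10*y (A(y) = 5*(2*y) = 10*y)
(A(4)*35)*21 = ((10*4)*35)*21 = (40*35)*21 = 1400*21 = 29400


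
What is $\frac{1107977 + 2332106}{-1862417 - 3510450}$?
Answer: $- \frac{3440083}{5372867} \approx -0.64027$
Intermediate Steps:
$\frac{1107977 + 2332106}{-1862417 - 3510450} = \frac{3440083}{-5372867} = 3440083 \left(- \frac{1}{5372867}\right) = - \frac{3440083}{5372867}$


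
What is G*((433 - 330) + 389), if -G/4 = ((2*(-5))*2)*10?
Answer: 393600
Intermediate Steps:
G = 800 (G = -4*(2*(-5))*2*10 = -4*(-10*2)*10 = -(-80)*10 = -4*(-200) = 800)
G*((433 - 330) + 389) = 800*((433 - 330) + 389) = 800*(103 + 389) = 800*492 = 393600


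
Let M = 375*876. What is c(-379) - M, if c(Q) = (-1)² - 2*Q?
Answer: -327741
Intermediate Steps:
c(Q) = 1 - 2*Q
M = 328500
c(-379) - M = (1 - 2*(-379)) - 1*328500 = (1 + 758) - 328500 = 759 - 328500 = -327741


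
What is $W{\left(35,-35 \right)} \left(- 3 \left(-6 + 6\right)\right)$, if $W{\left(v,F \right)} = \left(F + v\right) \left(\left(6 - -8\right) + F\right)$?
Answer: $0$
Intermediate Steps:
$W{\left(v,F \right)} = \left(14 + F\right) \left(F + v\right)$ ($W{\left(v,F \right)} = \left(F + v\right) \left(\left(6 + 8\right) + F\right) = \left(F + v\right) \left(14 + F\right) = \left(14 + F\right) \left(F + v\right)$)
$W{\left(35,-35 \right)} \left(- 3 \left(-6 + 6\right)\right) = \left(\left(-35\right)^{2} + 14 \left(-35\right) + 14 \cdot 35 - 1225\right) \left(- 3 \left(-6 + 6\right)\right) = \left(1225 - 490 + 490 - 1225\right) \left(\left(-3\right) 0\right) = 0 \cdot 0 = 0$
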